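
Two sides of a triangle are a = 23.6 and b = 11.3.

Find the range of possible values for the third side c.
Triangle inequality: |a − b| < c < a + b
|a − b| = |23.6 − 11.3| = 12.3
a + b = 23.6 + 11.3 = 34.9

12.3 < c < 34.9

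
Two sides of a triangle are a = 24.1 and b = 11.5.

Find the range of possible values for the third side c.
Triangle inequality: |a − b| < c < a + b
|a − b| = |24.1 − 11.5| = 12.6
a + b = 24.1 + 11.5 = 35.6

12.6 < c < 35.6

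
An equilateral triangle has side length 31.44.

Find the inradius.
r = Area/s with s the semi-perimeter.
Area = (√3/4)·31.44² = (√3/4)·988.4736 ≈ 0.433013·988.4736 ≈ 428.022
s = 3·31.44/2 = 47.16
r ≈ 428.022/47.16 ≈ 9.07595
(Equivalently r = side/(2√3) = 31.44/3.4641 ≈ 9.07595.)

r = 9.076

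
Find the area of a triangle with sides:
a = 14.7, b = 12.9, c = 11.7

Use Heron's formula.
s = (14.7 + 12.9 + 11.7)/2 = 39.3/2 = 19.65
s − a = 4.95, s − b = 6.75, s − c = 7.95
s(s−a)(s−b)(s−c) = 19.65·4.95·6.75·7.95 ≈ 5219.62
Area = √5219.62 ≈ 72.2469

Area = 72.25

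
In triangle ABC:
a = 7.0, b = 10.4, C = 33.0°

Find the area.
Two sides and the included angle (SAS): A = ½·a·b·sin(C) = ½·7.0·10.4·sin(33.0°)
sin(33.0°) ≈ 0.544639
A ≈ ½·72.8·0.544639 = 36.4·0.544639 ≈ 19.8249

Area = 19.82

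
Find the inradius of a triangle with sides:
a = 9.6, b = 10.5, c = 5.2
r = Area/s where s is the semi-perimeter.
s = (9.6 + 10.5 + 5.2)/2 = 25.3/2 = 12.65
Area = √(s(s−a)(s−b)(s−c)) = √(12.65·3.05·2.15·7.45) ≈ √617.995 ≈ 24.8595
r ≈ 24.8595/12.65 ≈ 1.96518

r = 1.965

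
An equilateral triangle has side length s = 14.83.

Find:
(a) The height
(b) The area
(a) The height splits the triangle into two 30-60-90 halves: h = s·√3/2 = 14.83·1.73205/2 ≈ 25.6863/2 ≈ 12.8432
(b) Area = (√3/4)·s² = (√3/4)·14.83² = (√3/4)·219.9289 ≈ 0.433013·219.9289 ≈ 95.232

Height = 12.84, Area = 95.23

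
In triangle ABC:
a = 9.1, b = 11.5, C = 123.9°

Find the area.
Two sides and the included angle (SAS): A = ½·a·b·sin(C) = ½·9.1·11.5·sin(123.9°)
sin(123.9°) ≈ 0.830012
A ≈ ½·104.65·0.830012 = 52.325·0.830012 ≈ 43.4304

Area = 43.43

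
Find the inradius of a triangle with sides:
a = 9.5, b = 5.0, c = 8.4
r = Area/s where s is the semi-perimeter.
s = (9.5 + 5.0 + 8.4)/2 = 22.9/2 = 11.45
Area = √(s(s−a)(s−b)(s−c)) = √(11.45·1.95·6.45·3.05) ≈ √439.238 ≈ 20.958
r ≈ 20.958/11.45 ≈ 1.83039

r = 1.83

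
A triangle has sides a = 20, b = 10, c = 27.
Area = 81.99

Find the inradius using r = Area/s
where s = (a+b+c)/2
s = (20 + 10 + 27)/2 = 57/2 = 28.5
r = Area/s = 81.99/28.5 ≈ 2.87684

r = 2.877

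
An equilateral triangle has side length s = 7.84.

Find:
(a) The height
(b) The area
(a) The height splits the triangle into two 30-60-90 halves: h = s·√3/2 = 7.84·1.73205/2 ≈ 13.5793/2 ≈ 6.78964
(b) Area = (√3/4)·s² = (√3/4)·7.84² = (√3/4)·61.4656 ≈ 0.433013·61.4656 ≈ 26.6154

Height = 6.79, Area = 26.62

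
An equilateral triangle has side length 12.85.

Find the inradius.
r = Area/s with s the semi-perimeter.
Area = (√3/4)·12.85² = (√3/4)·165.1225 ≈ 0.433013·165.1225 ≈ 71.5001
s = 3·12.85/2 = 19.275
r ≈ 71.5001/19.275 ≈ 3.70948
(Equivalently r = side/(2√3) = 12.85/3.4641 ≈ 3.70948.)

r = 3.709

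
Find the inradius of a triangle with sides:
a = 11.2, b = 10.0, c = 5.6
r = Area/s where s is the semi-perimeter.
s = (11.2 + 10.0 + 5.6)/2 = 26.8/2 = 13.4
Area = √(s(s−a)(s−b)(s−c)) = √(13.4·2.2·3.4·7.8) ≈ √781.81 ≈ 27.9609
r ≈ 27.9609/13.4 ≈ 2.08663

r = 2.087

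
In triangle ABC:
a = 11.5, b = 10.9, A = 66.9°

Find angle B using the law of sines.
a/sin(A) = b/sin(B)  ⇒  sin(B) = b·sin(A)/a = 10.9·sin(66.9°)/11.5
sin(66.9°) ≈ 0.919821
sin(B) ≈ 10.9·0.919821/11.5 ≈ 10.0261/11.5 ≈ 0.871831
B = arcsin(0.871831) ≈ 60.6721°
(Since b ≤ a we need B ≤ A, so the obtuse alternative 180° − 60.6721° ≈ 119.328° is rejected.)

B = 60.67°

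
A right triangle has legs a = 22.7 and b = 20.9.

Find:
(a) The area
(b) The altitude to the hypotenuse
(a) The legs are perpendicular, so Area = ½·a·b = ½·22.7·20.9 = ½·474.43 = 237.215
(b) Hypotenuse c = √(a² + b²) = √(515.29 + 436.81) = √952.1 ≈ 30.8561
    Area = ½·c·h_c  ⇒  h_c = 2·Area/c = 474.43/30.8561 ≈ 15.3756

Area = 237.215, h_c = 15.38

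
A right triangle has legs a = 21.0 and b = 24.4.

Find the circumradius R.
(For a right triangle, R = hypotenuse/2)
Hypotenuse c = √(a² + b²) = √(441 + 595.36) = √1036.36 ≈ 32.1925
R = c/2 ≈ 32.1925/2 ≈ 16.0963

R = 16.1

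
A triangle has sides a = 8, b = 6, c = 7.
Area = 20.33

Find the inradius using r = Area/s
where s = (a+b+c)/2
s = (8 + 6 + 7)/2 = 21/2 = 10.5
r = Area/s = 20.33/10.5 ≈ 1.93619

r = 1.936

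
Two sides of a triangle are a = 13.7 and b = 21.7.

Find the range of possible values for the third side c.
Triangle inequality: |a − b| < c < a + b
|a − b| = |13.7 − 21.7| = 8
a + b = 13.7 + 21.7 = 35.4

8 < c < 35.4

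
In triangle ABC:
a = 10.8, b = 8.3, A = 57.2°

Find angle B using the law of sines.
a/sin(A) = b/sin(B)  ⇒  sin(B) = b·sin(A)/a = 8.3·sin(57.2°)/10.8
sin(57.2°) ≈ 0.840567
sin(B) ≈ 8.3·0.840567/10.8 ≈ 6.9767/10.8 ≈ 0.645991
B = arcsin(0.645991) ≈ 40.24°
(Since b ≤ a we need B ≤ A, so the obtuse alternative 180° − 40.24° ≈ 139.76° is rejected.)

B = 40.24°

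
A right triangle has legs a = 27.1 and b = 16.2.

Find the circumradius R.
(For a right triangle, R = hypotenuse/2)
Hypotenuse c = √(a² + b²) = √(734.41 + 262.44) = √996.85 ≈ 31.5729
R = c/2 ≈ 31.5729/2 ≈ 15.7865

R = 15.79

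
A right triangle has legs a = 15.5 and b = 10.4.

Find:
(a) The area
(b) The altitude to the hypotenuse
(a) The legs are perpendicular, so Area = ½·a·b = ½·15.5·10.4 = ½·161.2 = 80.6
(b) Hypotenuse c = √(a² + b²) = √(240.25 + 108.16) = √348.41 ≈ 18.6657
    Area = ½·c·h_c  ⇒  h_c = 2·Area/c = 161.2/18.6657 ≈ 8.63614

Area = 80.6, h_c = 8.636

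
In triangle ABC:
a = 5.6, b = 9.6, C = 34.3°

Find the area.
Two sides and the included angle (SAS): A = ½·a·b·sin(C) = ½·5.6·9.6·sin(34.3°)
sin(34.3°) ≈ 0.563526
A ≈ ½·53.76·0.563526 = 26.88·0.563526 ≈ 15.1476

Area = 15.15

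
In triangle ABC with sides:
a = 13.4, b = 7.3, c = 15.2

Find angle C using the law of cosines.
c² = a² + b² − 2ab·cos(C)  ⇒  cos(C) = (a² + b² − c²)/(2ab)
cos(C) = (13.4² + 7.3² − 15.2²)/(2·13.4·7.3) = (179.56 + 53.29 − 231.04)/195.64 = 1.81/195.64 ≈ 0.00925169
C = arccos(0.00925169) ≈ 89.4699°

C = 89.47°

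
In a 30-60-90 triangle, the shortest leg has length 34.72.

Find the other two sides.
In a 30-60-90 triangle the sides are in ratio 1 : √3 : 2 (short leg : long leg : hypotenuse).
Long leg = 34.72·√3 ≈ 34.72·1.73205 ≈ 60.1368
Hypotenuse = 2·34.72 = 69.44

Long leg = 34.72√3 = 60.14, Hypotenuse = 69.44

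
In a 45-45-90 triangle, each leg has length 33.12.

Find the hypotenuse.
In a 45-45-90 triangle the sides are in ratio 1 : 1 : √2, so hypotenuse = leg·√2.
Hypotenuse = 33.12·√2 ≈ 33.12·1.41421 ≈ 46.8388

Hypotenuse = 33.12√2 = 46.84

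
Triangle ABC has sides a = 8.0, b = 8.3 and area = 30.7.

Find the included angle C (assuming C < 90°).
Area = ½·a·b·sin(C)  ⇒  sin(C) = 2·Area/(a·b) = 2·30.7/(8.0·8.3) = 61.4/66.4 ≈ 0.924699
C = arcsin(0.924699) ≈ 67.623° (taking the acute solution since C < 90°)

C = 67.62°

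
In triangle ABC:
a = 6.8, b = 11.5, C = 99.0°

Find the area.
Two sides and the included angle (SAS): A = ½·a·b·sin(C) = ½·6.8·11.5·sin(99.0°)
sin(99.0°) ≈ 0.987688
A ≈ ½·78.2·0.987688 = 39.1·0.987688 ≈ 38.6186

Area = 38.62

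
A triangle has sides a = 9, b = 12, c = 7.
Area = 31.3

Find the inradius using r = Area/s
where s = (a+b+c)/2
s = (9 + 12 + 7)/2 = 28/2 = 14
r = Area/s = 31.3/14 ≈ 2.23571

r = 2.236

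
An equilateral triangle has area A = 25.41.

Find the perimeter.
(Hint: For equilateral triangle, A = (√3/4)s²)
A = (√3/4)s²  ⇒  s² = 4A/√3 = 4·25.41/√3 = 101.64/1.73205 ≈ 58.6819
s ≈ √58.6819 ≈ 7.66041
Perimeter = 3s ≈ 3·7.66041 ≈ 22.9812

Perimeter = 22.98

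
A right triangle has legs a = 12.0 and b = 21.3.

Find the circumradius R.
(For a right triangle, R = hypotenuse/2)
Hypotenuse c = √(a² + b²) = √(144 + 453.69) = √597.69 ≈ 24.4477
R = c/2 ≈ 24.4477/2 ≈ 12.2238

R = 12.22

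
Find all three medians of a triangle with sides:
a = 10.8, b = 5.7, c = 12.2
Median formula: m_a = ½√(2b² + 2c² − a²) (and cyclically). a² = 116.64, b² = 32.49, c² = 148.84.
m_a = ½√(2·32.49 + 2·148.84 − 116.64) = ½√246.02 ≈ ½·15.685 ≈ 7.84251
m_b = ½√(2·116.64 + 2·148.84 − 32.49) = ½√498.47 ≈ ½·22.3264 ≈ 11.1632
m_c = ½√(2·116.64 + 2·32.49 − 148.84) = ½√149.42 ≈ ½·12.2237 ≈ 6.11187

m_a = 7.843, m_b = 11.16, m_c = 6.112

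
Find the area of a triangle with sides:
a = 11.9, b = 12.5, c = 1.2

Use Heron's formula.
s = (11.9 + 12.5 + 1.2)/2 = 25.6/2 = 12.8
s − a = 0.9, s − b = 0.3, s − c = 11.6
s(s−a)(s−b)(s−c) = 12.8·0.9·0.3·11.6 ≈ 40.0896
Area = √40.0896 ≈ 6.33163

Area = 6.332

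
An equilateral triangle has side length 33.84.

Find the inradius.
r = Area/s with s the semi-perimeter.
Area = (√3/4)·33.84² = (√3/4)·1145.1456 ≈ 0.433013·1145.1456 ≈ 495.863
s = 3·33.84/2 = 50.76
r ≈ 495.863/50.76 ≈ 9.76877
(Equivalently r = side/(2√3) = 33.84/3.4641 ≈ 9.76877.)

r = 9.769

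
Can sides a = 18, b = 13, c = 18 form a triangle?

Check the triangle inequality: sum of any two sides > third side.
a + b vs c: 18 + 13 = 31 > 18  ✓
a + c vs b: 18 + 18 = 36 > 13  ✓
b + c vs a: 13 + 18 = 31 > 18  ✓

Yes, triangle inequality satisfied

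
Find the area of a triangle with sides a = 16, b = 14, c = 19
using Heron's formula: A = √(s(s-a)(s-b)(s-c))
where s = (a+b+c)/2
s = (16 + 14 + 19)/2 = 49/2 = 24.5
s − a = 8.5, s − b = 10.5, s − c = 5.5
s(s−a)(s−b)(s−c) = 24.5·8.5·10.5·5.5 = 12026.4375
Area = √12026.4375 ≈ 109.665

s = 24.5, Area = 109.7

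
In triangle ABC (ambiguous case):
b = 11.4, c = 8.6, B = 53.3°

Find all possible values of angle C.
b/sin(B) = c/sin(C)  ⇒  sin(C) = c·sin(B)/b = 8.6·sin(53.3°)/11.4
sin(53.3°) ≈ 0.801776
sin(C) ≈ 8.6·0.801776/11.4 ≈ 6.89527/11.4 ≈ 0.604848
Candidate 1: C₁ = arcsin(0.604848) ≈ 37.2179°  →  A = 180° − 53.3° − 37.2179° ≈ 89.4821° > 0, valid
Candidate 2: C₂ = 180° − C₁ ≈ 142.782°  →  A = 180° − 53.3° − 142.782° ≈ -16.0821° ≤ 0, not a valid triangle

C = 37.22° (one solution)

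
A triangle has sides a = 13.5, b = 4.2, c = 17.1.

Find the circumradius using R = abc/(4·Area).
First find the area with Heron's formula.
s = (13.5 + 4.2 + 17.1)/2 = 17.4
Area = √(s(s−a)(s−b)(s−c)) = √(17.4·3.9·13.2·0.3) ≈ √268.726 ≈ 16.3929
abc = 13.5·4.2·17.1 = 969.57
R = abc/(4·Area) ≈ 969.57/(4·16.3929) = 969.57/65.5714 ≈ 14.7865

R = 14.79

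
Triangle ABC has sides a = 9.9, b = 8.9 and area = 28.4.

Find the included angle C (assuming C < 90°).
Area = ½·a·b·sin(C)  ⇒  sin(C) = 2·Area/(a·b) = 2·28.4/(9.9·8.9) = 56.8/88.11 ≈ 0.644649
C = arcsin(0.644649) ≈ 40.1393° (taking the acute solution since C < 90°)

C = 40.14°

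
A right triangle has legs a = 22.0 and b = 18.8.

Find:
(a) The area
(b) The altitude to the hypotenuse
(a) The legs are perpendicular, so Area = ½·a·b = ½·22.0·18.8 = ½·413.6 = 206.8
(b) Hypotenuse c = √(a² + b²) = √(484 + 353.44) = √837.44 ≈ 28.9386
    Area = ½·c·h_c  ⇒  h_c = 2·Area/c = 413.6/28.9386 ≈ 14.2924

Area = 206.8, h_c = 14.29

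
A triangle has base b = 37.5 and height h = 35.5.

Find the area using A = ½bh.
A = ½·b·h = ½·37.5·35.5 = ½·1331.25 = 665.625

Area = 665.625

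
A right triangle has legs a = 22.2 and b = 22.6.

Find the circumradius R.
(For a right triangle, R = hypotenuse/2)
Hypotenuse c = √(a² + b²) = √(492.84 + 510.76) = √1003.6 ≈ 31.6796
R = c/2 ≈ 31.6796/2 ≈ 15.8398

R = 15.84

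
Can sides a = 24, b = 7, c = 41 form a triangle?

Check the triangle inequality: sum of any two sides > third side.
a + b vs c: 24 + 7 = 31 ≤ 41  ✗
a + c vs b: 24 + 41 = 65 > 7  ✓
b + c vs a: 7 + 41 = 48 > 24  ✓

No: 24 + 7 = 31 is not > 41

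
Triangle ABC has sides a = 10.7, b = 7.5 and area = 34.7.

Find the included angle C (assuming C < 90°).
Area = ½·a·b·sin(C)  ⇒  sin(C) = 2·Area/(a·b) = 2·34.7/(10.7·7.5) = 69.4/80.25 ≈ 0.864798
C = arcsin(0.864798) ≈ 59.8596° (taking the acute solution since C < 90°)

C = 59.86°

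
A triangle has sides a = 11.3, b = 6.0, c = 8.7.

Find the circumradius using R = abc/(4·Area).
First find the area with Heron's formula.
s = (11.3 + 6.0 + 8.7)/2 = 13
Area = √(s(s−a)(s−b)(s−c)) = √(13·1.7·7·4.3) ≈ √665.21 ≈ 25.7917
abc = 11.3·6.0·8.7 = 589.86
R = abc/(4·Area) ≈ 589.86/(4·25.7917) = 589.86/103.167 ≈ 5.71754

R = 5.718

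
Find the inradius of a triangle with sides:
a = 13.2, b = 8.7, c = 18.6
r = Area/s where s is the semi-perimeter.
s = (13.2 + 8.7 + 18.6)/2 = 40.5/2 = 20.25
Area = √(s(s−a)(s−b)(s−c)) = √(20.25·7.05·11.55·1.65) ≈ √2720.7 ≈ 52.1603
r ≈ 52.1603/20.25 ≈ 2.57582

r = 2.576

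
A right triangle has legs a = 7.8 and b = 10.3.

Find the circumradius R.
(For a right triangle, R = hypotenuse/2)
Hypotenuse c = √(a² + b²) = √(60.84 + 106.09) = √166.93 ≈ 12.9201
R = c/2 ≈ 12.9201/2 ≈ 6.46007

R = 6.46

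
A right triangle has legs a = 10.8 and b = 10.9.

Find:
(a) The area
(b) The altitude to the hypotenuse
(a) The legs are perpendicular, so Area = ½·a·b = ½·10.8·10.9 = ½·117.72 = 58.86
(b) Hypotenuse c = √(a² + b²) = √(116.64 + 118.81) = √235.45 ≈ 15.3444
    Area = ½·c·h_c  ⇒  h_c = 2·Area/c = 117.72/15.3444 ≈ 7.67186

Area = 58.86, h_c = 7.672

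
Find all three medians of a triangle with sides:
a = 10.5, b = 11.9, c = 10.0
Median formula: m_a = ½√(2b² + 2c² − a²) (and cyclically). a² = 110.25, b² = 141.61, c² = 100.
m_a = ½√(2·141.61 + 2·100 − 110.25) = ½√372.97 ≈ ½·19.3124 ≈ 9.65622
m_b = ½√(2·110.25 + 2·100 − 141.61) = ½√278.89 ≈ ½·16.7 ≈ 8.35
m_c = ½√(2·110.25 + 2·141.61 − 100) = ½√403.72 ≈ ½·20.0928 ≈ 10.0464

m_a = 9.656, m_b = 8.35, m_c = 10.05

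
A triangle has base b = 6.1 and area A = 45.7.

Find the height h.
A = ½·b·h  ⇒  h = 2A/b = 2·45.7/6.1 = 91.4/6.1 ≈ 14.9836

h = 14.98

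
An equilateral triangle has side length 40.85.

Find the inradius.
r = Area/s with s the semi-perimeter.
Area = (√3/4)·40.85² = (√3/4)·1668.7225 ≈ 0.433013·1668.7225 ≈ 722.578
s = 3·40.85/2 = 61.275
r ≈ 722.578/61.275 ≈ 11.7924
(Equivalently r = side/(2√3) = 40.85/3.4641 ≈ 11.7924.)

r = 11.79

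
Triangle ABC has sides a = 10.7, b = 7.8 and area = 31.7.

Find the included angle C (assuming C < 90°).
Area = ½·a·b·sin(C)  ⇒  sin(C) = 2·Area/(a·b) = 2·31.7/(10.7·7.8) = 63.4/83.46 ≈ 0.759645
C = arcsin(0.759645) ≈ 49.4329° (taking the acute solution since C < 90°)

C = 49.43°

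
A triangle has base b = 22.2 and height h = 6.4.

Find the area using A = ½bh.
A = ½·b·h = ½·22.2·6.4 = ½·142.08 = 71.04

Area = 71.04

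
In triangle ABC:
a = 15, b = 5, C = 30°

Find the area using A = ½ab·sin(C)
A = ½·a·b·sin(C) = ½·15·5·sin(30°)
sin(30°) ≈ 0.5
A ≈ ½·75·0.5 = 37.5·0.5 ≈ 18.75

Area = 18.75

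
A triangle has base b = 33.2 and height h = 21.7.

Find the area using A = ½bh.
A = ½·b·h = ½·33.2·21.7 = ½·720.44 = 360.22

Area = 360.22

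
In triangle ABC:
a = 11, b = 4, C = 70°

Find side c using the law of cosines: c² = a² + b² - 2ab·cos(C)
c² = 11² + 4² − 2·11·4·cos(70°)
cos(70°) ≈ 0.34202
c² ≈ 121 + 16 − 88·(0.34202) ≈ 137 − 30.0978 ≈ 106.902
c ≈ √106.902 ≈ 10.3394

c = 10.34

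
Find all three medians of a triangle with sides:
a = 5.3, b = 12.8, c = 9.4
Median formula: m_a = ½√(2b² + 2c² − a²) (and cyclically). a² = 28.09, b² = 163.84, c² = 88.36.
m_a = ½√(2·163.84 + 2·88.36 − 28.09) = ½√476.31 ≈ ½·21.8245 ≈ 10.9123
m_b = ½√(2·28.09 + 2·88.36 − 163.84) = ½√69.06 ≈ ½·8.31023 ≈ 4.15512
m_c = ½√(2·28.09 + 2·163.84 − 88.36) = ½√295.5 ≈ ½·17.1901 ≈ 8.59506

m_a = 10.91, m_b = 4.155, m_c = 8.595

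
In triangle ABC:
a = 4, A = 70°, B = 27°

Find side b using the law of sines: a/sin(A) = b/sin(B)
a/sin(A) = b/sin(B)  ⇒  b = a·sin(B)/sin(A) = 4·sin(27°)/sin(70°)
sin(27°) ≈ 0.45399, sin(70°) ≈ 0.939693
b ≈ 4·0.45399/0.939693 ≈ 1.81596/0.939693 ≈ 1.93251

b = 1.933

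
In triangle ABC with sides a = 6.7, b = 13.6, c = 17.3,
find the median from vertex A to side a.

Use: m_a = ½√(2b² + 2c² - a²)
m_a = ½√(2·13.6² + 2·17.3² − 6.7²) = ½√(2·184.96 + 2·299.29 − 44.89) = ½√(369.92 + 598.58 − 44.89) = ½√923.61
√923.61 ≈ 30.391, so m_a ≈ 15.1955

m_a = 15.2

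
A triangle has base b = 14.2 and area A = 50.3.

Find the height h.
A = ½·b·h  ⇒  h = 2A/b = 2·50.3/14.2 = 100.6/14.2 ≈ 7.08451

h = 7.085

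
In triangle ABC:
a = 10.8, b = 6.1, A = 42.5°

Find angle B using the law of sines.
a/sin(A) = b/sin(B)  ⇒  sin(B) = b·sin(A)/a = 6.1·sin(42.5°)/10.8
sin(42.5°) ≈ 0.67559
sin(B) ≈ 6.1·0.67559/10.8 ≈ 4.1211/10.8 ≈ 0.381583
B = arcsin(0.381583) ≈ 22.4318°
(Since b ≤ a we need B ≤ A, so the obtuse alternative 180° − 22.4318° ≈ 157.568° is rejected.)

B = 22.43°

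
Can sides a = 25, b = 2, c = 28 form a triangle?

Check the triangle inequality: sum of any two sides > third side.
a + b vs c: 25 + 2 = 27 ≤ 28  ✗
a + c vs b: 25 + 28 = 53 > 2  ✓
b + c vs a: 2 + 28 = 30 > 25  ✓

No: 25 + 2 = 27 is not > 28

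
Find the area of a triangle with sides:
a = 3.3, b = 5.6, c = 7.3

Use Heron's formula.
s = (3.3 + 5.6 + 7.3)/2 = 16.2/2 = 8.1
s − a = 4.8, s − b = 2.5, s − c = 0.8
s(s−a)(s−b)(s−c) = 8.1·4.8·2.5·0.8 ≈ 77.76
Area = √77.76 ≈ 8.81816

Area = 8.818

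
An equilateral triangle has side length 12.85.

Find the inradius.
r = Area/s with s the semi-perimeter.
Area = (√3/4)·12.85² = (√3/4)·165.1225 ≈ 0.433013·165.1225 ≈ 71.5001
s = 3·12.85/2 = 19.275
r ≈ 71.5001/19.275 ≈ 3.70948
(Equivalently r = side/(2√3) = 12.85/3.4641 ≈ 3.70948.)

r = 3.709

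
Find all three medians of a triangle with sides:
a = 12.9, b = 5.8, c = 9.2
Median formula: m_a = ½√(2b² + 2c² − a²) (and cyclically). a² = 166.41, b² = 33.64, c² = 84.64.
m_a = ½√(2·33.64 + 2·84.64 − 166.41) = ½√70.15 ≈ ½·8.37556 ≈ 4.18778
m_b = ½√(2·166.41 + 2·84.64 − 33.64) = ½√468.46 ≈ ½·21.6439 ≈ 10.822
m_c = ½√(2·166.41 + 2·33.64 − 84.64) = ½√315.46 ≈ ½·17.7612 ≈ 8.8806

m_a = 4.188, m_b = 10.82, m_c = 8.881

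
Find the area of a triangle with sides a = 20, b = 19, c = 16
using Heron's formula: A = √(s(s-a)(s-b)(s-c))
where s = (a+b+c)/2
s = (20 + 19 + 16)/2 = 55/2 = 27.5
s − a = 7.5, s − b = 8.5, s − c = 11.5
s(s−a)(s−b)(s−c) = 27.5·7.5·8.5·11.5 = 20160.9375
Area = √20160.9375 ≈ 141.989

s = 27.5, Area = 142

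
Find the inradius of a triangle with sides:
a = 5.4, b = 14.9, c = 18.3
r = Area/s where s is the semi-perimeter.
s = (5.4 + 14.9 + 18.3)/2 = 38.6/2 = 19.3
Area = √(s(s−a)(s−b)(s−c)) = √(19.3·13.9·4.4·1) ≈ √1180.39 ≈ 34.3568
r ≈ 34.3568/19.3 ≈ 1.78014

r = 1.78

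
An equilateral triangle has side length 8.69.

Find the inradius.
r = Area/s with s the semi-perimeter.
Area = (√3/4)·8.69² = (√3/4)·75.5161 ≈ 0.433013·75.5161 ≈ 32.6994
s = 3·8.69/2 = 13.035
r ≈ 32.6994/13.035 ≈ 2.50859
(Equivalently r = side/(2√3) = 8.69/3.4641 ≈ 2.50859.)

r = 2.509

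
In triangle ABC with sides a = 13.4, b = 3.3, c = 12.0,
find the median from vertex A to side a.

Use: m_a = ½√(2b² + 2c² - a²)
m_a = ½√(2·3.3² + 2·12.0² − 13.4²) = ½√(2·10.89 + 2·144 − 179.56) = ½√(21.78 + 288 − 179.56) = ½√130.22
√130.22 ≈ 11.4114, so m_a ≈ 5.7057

m_a = 5.706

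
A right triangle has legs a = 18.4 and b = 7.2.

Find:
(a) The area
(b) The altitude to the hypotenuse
(a) The legs are perpendicular, so Area = ½·a·b = ½·18.4·7.2 = ½·132.48 = 66.24
(b) Hypotenuse c = √(a² + b²) = √(338.56 + 51.84) = √390.4 ≈ 19.7585
    Area = ½·c·h_c  ⇒  h_c = 2·Area/c = 132.48/19.7585 ≈ 6.70495

Area = 66.24, h_c = 6.705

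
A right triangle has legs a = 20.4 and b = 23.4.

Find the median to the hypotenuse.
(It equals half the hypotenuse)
Hypotenuse c = √(a² + b²) = √(416.16 + 547.56) = √963.72 ≈ 31.0438
Median to hypotenuse = c/2 ≈ 31.0438/2 ≈ 15.5219

Median = 15.52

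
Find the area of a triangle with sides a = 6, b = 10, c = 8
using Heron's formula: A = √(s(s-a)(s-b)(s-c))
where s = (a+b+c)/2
s = (6 + 10 + 8)/2 = 24/2 = 12
s − a = 6, s − b = 2, s − c = 4
s(s−a)(s−b)(s−c) = 12·6·2·4 = 576
Area = √576 ≈ 24

s = 12.0, Area = 24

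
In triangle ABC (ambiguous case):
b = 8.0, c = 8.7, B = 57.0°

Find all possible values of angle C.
b/sin(B) = c/sin(C)  ⇒  sin(C) = c·sin(B)/b = 8.7·sin(57.0°)/8.0
sin(57.0°) ≈ 0.838671
sin(C) ≈ 8.7·0.838671/8.0 ≈ 7.29643/8.0 ≈ 0.912054
Candidate 1: C₁ = arcsin(0.912054) ≈ 65.7908°  →  A = 180° − 57.0° − 65.7908° ≈ 57.2092° > 0, valid
Candidate 2: C₂ = 180° − C₁ ≈ 114.209°  →  A = 180° − 57.0° − 114.209° ≈ 8.79079° > 0, valid

C = 65.79° or C = 114.2° (two solutions)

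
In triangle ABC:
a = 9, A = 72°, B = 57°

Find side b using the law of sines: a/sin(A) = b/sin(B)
a/sin(A) = b/sin(B)  ⇒  b = a·sin(B)/sin(A) = 9·sin(57°)/sin(72°)
sin(57°) ≈ 0.838671, sin(72°) ≈ 0.951057
b ≈ 9·0.838671/0.951057 ≈ 7.54804/0.951057 ≈ 7.93647

b = 7.936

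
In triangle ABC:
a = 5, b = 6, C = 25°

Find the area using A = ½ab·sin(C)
A = ½·a·b·sin(C) = ½·5·6·sin(25°)
sin(25°) ≈ 0.422618
A ≈ ½·30·0.422618 = 15·0.422618 ≈ 6.33927

Area = 6.339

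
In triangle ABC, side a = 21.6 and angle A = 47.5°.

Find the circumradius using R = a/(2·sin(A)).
R = a/(2·sin(A)) = 21.6/(2·sin(47.5°))
sin(47.5°) ≈ 0.737277
R ≈ 21.6/(2·0.737277) = 21.6/1.47455 ≈ 14.6485

R = 14.65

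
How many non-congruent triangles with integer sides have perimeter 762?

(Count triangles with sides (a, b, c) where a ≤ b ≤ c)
Let a ≤ b ≤ c with a + b + c = 762. The only binding inequality is a + b > c, i.e. 762 − c > c, so c < 762/2; and c ≥ 762/3 since c is the largest side.
So 254 ≤ c ≤ 380. For each c, b runs from ⌈(762 − c)/2⌉ up to c (then a = 762 − b − c satisfies 1 ≤ a ≤ b automatically), giving c − ⌈(762 − c)/2⌉ + 1 choices.
Summing over c: 1 + 2 + 4 + 5 + … + 188 + 190  (127 terms, c = 254, …, 380) = 12097
Check (closed form: nearest integer to p²/48 for even p, (p+3)²/48 for odd p): 762²/48 = 580644/48 ≈ 12096.75 → 12097

12097 triangles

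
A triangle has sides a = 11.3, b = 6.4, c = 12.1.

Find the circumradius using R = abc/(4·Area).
First find the area with Heron's formula.
s = (11.3 + 6.4 + 12.1)/2 = 14.9
Area = √(s(s−a)(s−b)(s−c)) = √(14.9·3.6·8.5·2.8) ≈ √1276.63 ≈ 35.73
abc = 11.3·6.4·12.1 = 875.072
R = abc/(4·Area) ≈ 875.072/(4·35.73) = 875.072/142.92 ≈ 6.12281

R = 6.123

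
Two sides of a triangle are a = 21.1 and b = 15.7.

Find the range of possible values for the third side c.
Triangle inequality: |a − b| < c < a + b
|a − b| = |21.1 − 15.7| = 5.4
a + b = 21.1 + 15.7 = 36.8

5.4 < c < 36.8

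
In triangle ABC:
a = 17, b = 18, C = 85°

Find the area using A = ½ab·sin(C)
A = ½·a·b·sin(C) = ½·17·18·sin(85°)
sin(85°) ≈ 0.996195
A ≈ ½·306·0.996195 = 153·0.996195 ≈ 152.418

Area = 152.4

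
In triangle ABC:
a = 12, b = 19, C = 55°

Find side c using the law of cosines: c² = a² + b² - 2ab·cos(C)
c² = 12² + 19² − 2·12·19·cos(55°)
cos(55°) ≈ 0.573576
c² ≈ 144 + 361 − 456·(0.573576) ≈ 505 − 261.551 ≈ 243.449
c ≈ √243.449 ≈ 15.6029

c = 15.6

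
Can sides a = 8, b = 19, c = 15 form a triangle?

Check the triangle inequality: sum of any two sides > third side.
a + b vs c: 8 + 19 = 27 > 15  ✓
a + c vs b: 8 + 15 = 23 > 19  ✓
b + c vs a: 19 + 15 = 34 > 8  ✓

Yes, triangle inequality satisfied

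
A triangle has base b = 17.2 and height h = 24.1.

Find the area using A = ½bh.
A = ½·b·h = ½·17.2·24.1 = ½·414.52 = 207.26

Area = 207.26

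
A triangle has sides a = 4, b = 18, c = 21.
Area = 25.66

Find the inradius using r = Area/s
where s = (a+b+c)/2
s = (4 + 18 + 21)/2 = 43/2 = 21.5
r = Area/s = 25.66/21.5 ≈ 1.19349

r = 1.193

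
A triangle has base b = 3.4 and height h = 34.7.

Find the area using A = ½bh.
A = ½·b·h = ½·3.4·34.7 = ½·117.98 = 58.99

Area = 58.99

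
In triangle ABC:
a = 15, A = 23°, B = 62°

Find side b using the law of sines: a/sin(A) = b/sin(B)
a/sin(A) = b/sin(B)  ⇒  b = a·sin(B)/sin(A) = 15·sin(62°)/sin(23°)
sin(62°) ≈ 0.882948, sin(23°) ≈ 0.390731
b ≈ 15·0.882948/0.390731 ≈ 13.2442/0.390731 ≈ 33.896

b = 33.9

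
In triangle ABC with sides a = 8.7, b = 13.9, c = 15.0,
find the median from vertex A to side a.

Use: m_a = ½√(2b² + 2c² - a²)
m_a = ½√(2·13.9² + 2·15.0² − 8.7²) = ½√(2·193.21 + 2·225 − 75.69) = ½√(386.42 + 450 − 75.69) = ½√760.73
√760.73 ≈ 27.5813, so m_a ≈ 13.7907

m_a = 13.79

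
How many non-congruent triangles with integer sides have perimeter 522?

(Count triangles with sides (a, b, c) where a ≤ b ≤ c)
Let a ≤ b ≤ c with a + b + c = 522. The only binding inequality is a + b > c, i.e. 522 − c > c, so c < 522/2; and c ≥ 522/3 since c is the largest side.
So 174 ≤ c ≤ 260. For each c, b runs from ⌈(522 − c)/2⌉ up to c (then a = 522 − b − c satisfies 1 ≤ a ≤ b automatically), giving c − ⌈(522 − c)/2⌉ + 1 choices.
Summing over c: 1 + 2 + 4 + 5 + … + 128 + 130  (87 terms, c = 174, …, 260) = 5677
Check (closed form: nearest integer to p²/48 for even p, (p+3)²/48 for odd p): 522²/48 = 272484/48 ≈ 5676.75 → 5677

5677 triangles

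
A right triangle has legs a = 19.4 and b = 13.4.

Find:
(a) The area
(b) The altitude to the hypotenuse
(a) The legs are perpendicular, so Area = ½·a·b = ½·19.4·13.4 = ½·259.96 = 129.98
(b) Hypotenuse c = √(a² + b²) = √(376.36 + 179.56) = √555.92 ≈ 23.578
    Area = ½·c·h_c  ⇒  h_c = 2·Area/c = 259.96/23.578 ≈ 11.0256

Area = 129.98, h_c = 11.03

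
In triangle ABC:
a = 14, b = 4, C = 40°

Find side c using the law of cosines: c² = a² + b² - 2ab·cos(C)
c² = 14² + 4² − 2·14·4·cos(40°)
cos(40°) ≈ 0.766044
c² ≈ 196 + 16 − 112·(0.766044) ≈ 212 − 85.797 ≈ 126.203
c ≈ √126.203 ≈ 11.234

c = 11.23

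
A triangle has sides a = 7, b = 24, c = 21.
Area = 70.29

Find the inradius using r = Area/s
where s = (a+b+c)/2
s = (7 + 24 + 21)/2 = 52/2 = 26
r = Area/s = 70.29/26 ≈ 2.70346

r = 2.703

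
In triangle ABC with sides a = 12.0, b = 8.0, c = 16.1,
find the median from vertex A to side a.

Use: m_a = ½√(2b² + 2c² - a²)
m_a = ½√(2·8.0² + 2·16.1² − 12.0²) = ½√(2·64 + 2·259.21 − 144) = ½√(128 + 518.42 − 144) = ½√502.42
√502.42 ≈ 22.4147, so m_a ≈ 11.2074

m_a = 11.21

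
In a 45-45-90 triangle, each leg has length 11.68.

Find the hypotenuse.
In a 45-45-90 triangle the sides are in ratio 1 : 1 : √2, so hypotenuse = leg·√2.
Hypotenuse = 11.68·√2 ≈ 11.68·1.41421 ≈ 16.518

Hypotenuse = 11.68√2 = 16.52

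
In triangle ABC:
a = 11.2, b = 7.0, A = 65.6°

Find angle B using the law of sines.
a/sin(A) = b/sin(B)  ⇒  sin(B) = b·sin(A)/a = 7.0·sin(65.6°)/11.2
sin(65.6°) ≈ 0.910684
sin(B) ≈ 7.0·0.910684/11.2 ≈ 6.37479/11.2 ≈ 0.569177
B = arcsin(0.569177) ≈ 34.6929°
(Since b ≤ a we need B ≤ A, so the obtuse alternative 180° − 34.6929° ≈ 145.307° is rejected.)

B = 34.69°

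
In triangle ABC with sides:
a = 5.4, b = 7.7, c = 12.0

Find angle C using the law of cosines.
c² = a² + b² − 2ab·cos(C)  ⇒  cos(C) = (a² + b² − c²)/(2ab)
cos(C) = (5.4² + 7.7² − 12.0²)/(2·5.4·7.7) = (29.16 + 59.29 − 144)/83.16 = -55.55/83.16 ≈ -0.667989
C = arccos(-0.667989) ≈ 131.912°

C = 131.9°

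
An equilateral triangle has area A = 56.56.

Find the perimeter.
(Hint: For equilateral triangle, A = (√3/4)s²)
A = (√3/4)s²  ⇒  s² = 4A/√3 = 4·56.56/√3 = 226.24/1.73205 ≈ 130.62
s ≈ √130.62 ≈ 11.4289
Perimeter = 3s ≈ 3·11.4289 ≈ 34.2867

Perimeter = 34.29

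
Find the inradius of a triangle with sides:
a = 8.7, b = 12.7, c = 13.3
r = Area/s where s is the semi-perimeter.
s = (8.7 + 12.7 + 13.3)/2 = 34.7/2 = 17.35
Area = √(s(s−a)(s−b)(s−c)) = √(17.35·8.65·4.65·4.05) ≈ √2826.33 ≈ 53.1633
r ≈ 53.1633/17.35 ≈ 3.06417

r = 3.064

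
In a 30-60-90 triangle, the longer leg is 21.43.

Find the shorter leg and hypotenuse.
In a 30-60-90 triangle the sides are in ratio 1 : √3 : 2, so short leg = long leg/√3 and hypotenuse = 2·(short leg).
Short leg = 21.43/√3 ≈ 21.43/1.73205 ≈ 12.3726
Hypotenuse = 2·12.3726 ≈ 24.7452

Short leg = 12.37, Hypotenuse = 24.75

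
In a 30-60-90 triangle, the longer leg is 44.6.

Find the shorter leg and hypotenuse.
In a 30-60-90 triangle the sides are in ratio 1 : √3 : 2, so short leg = long leg/√3 and hypotenuse = 2·(short leg).
Short leg = 44.6/√3 ≈ 44.6/1.73205 ≈ 25.7498
Hypotenuse = 2·25.7498 ≈ 51.4996

Short leg = 25.75, Hypotenuse = 51.5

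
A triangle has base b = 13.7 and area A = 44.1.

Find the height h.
A = ½·b·h  ⇒  h = 2A/b = 2·44.1/13.7 = 88.2/13.7 ≈ 6.43796

h = 6.438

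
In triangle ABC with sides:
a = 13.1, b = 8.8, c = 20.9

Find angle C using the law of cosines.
c² = a² + b² − 2ab·cos(C)  ⇒  cos(C) = (a² + b² − c²)/(2ab)
cos(C) = (13.1² + 8.8² − 20.9²)/(2·13.1·8.8) = (171.61 + 77.44 − 436.81)/230.56 = -187.76/230.56 ≈ -0.814365
C = arccos(-0.814365) ≈ 144.525°

C = 144.5°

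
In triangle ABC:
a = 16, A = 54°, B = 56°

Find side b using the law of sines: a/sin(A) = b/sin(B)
a/sin(A) = b/sin(B)  ⇒  b = a·sin(B)/sin(A) = 16·sin(56°)/sin(54°)
sin(56°) ≈ 0.829038, sin(54°) ≈ 0.809017
b ≈ 16·0.829038/0.809017 ≈ 13.2646/0.809017 ≈ 16.3959

b = 16.4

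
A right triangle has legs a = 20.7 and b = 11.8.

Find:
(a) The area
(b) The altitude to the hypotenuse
(a) The legs are perpendicular, so Area = ½·a·b = ½·20.7·11.8 = ½·244.26 = 122.13
(b) Hypotenuse c = √(a² + b²) = √(428.49 + 139.24) = √567.73 ≈ 23.8271
    Area = ½·c·h_c  ⇒  h_c = 2·Area/c = 244.26/23.8271 ≈ 10.2514

Area = 122.13, h_c = 10.25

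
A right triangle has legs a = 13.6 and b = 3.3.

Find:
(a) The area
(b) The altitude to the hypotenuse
(a) The legs are perpendicular, so Area = ½·a·b = ½·13.6·3.3 = ½·44.88 = 22.44
(b) Hypotenuse c = √(a² + b²) = √(184.96 + 10.89) = √195.85 ≈ 13.9946
    Area = ½·c·h_c  ⇒  h_c = 2·Area/c = 44.88/13.9946 ≈ 3.20694

Area = 22.44, h_c = 3.207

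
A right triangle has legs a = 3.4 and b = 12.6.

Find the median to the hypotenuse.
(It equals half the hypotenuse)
Hypotenuse c = √(a² + b²) = √(11.56 + 158.76) = √170.32 ≈ 13.0507
Median to hypotenuse = c/2 ≈ 13.0507/2 ≈ 6.52534

Median = 6.525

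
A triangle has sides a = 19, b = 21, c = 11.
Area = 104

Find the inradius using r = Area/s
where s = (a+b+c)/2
s = (19 + 21 + 11)/2 = 51/2 = 25.5
r = Area/s = 104/25.5 ≈ 4.07843

r = 4.078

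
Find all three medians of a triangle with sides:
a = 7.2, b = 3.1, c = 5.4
Median formula: m_a = ½√(2b² + 2c² − a²) (and cyclically). a² = 51.84, b² = 9.61, c² = 29.16.
m_a = ½√(2·9.61 + 2·29.16 − 51.84) = ½√25.7 ≈ ½·5.06952 ≈ 2.53476
m_b = ½√(2·51.84 + 2·29.16 − 9.61) = ½√152.39 ≈ ½·12.3446 ≈ 6.17232
m_c = ½√(2·51.84 + 2·9.61 − 29.16) = ½√93.74 ≈ ½·9.68194 ≈ 4.84097

m_a = 2.535, m_b = 6.172, m_c = 4.841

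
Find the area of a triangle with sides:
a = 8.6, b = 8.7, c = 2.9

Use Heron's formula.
s = (8.6 + 8.7 + 2.9)/2 = 20.2/2 = 10.1
s − a = 1.5, s − b = 1.4, s − c = 7.2
s(s−a)(s−b)(s−c) = 10.1·1.5·1.4·7.2 ≈ 152.712
Area = √152.712 ≈ 12.3577

Area = 12.36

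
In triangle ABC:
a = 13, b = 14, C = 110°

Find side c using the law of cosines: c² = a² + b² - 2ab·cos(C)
c² = 13² + 14² − 2·13·14·cos(110°)
cos(110°) ≈ -0.34202
c² ≈ 169 + 196 − 364·(-0.34202) ≈ 365 + 124.495 ≈ 489.495
c ≈ √489.495 ≈ 22.1245

c = 22.12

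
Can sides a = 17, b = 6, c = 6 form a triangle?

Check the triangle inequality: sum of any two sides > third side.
a + b vs c: 17 + 6 = 23 > 6  ✓
a + c vs b: 17 + 6 = 23 > 6  ✓
b + c vs a: 6 + 6 = 12 ≤ 17  ✗

No: 6 + 6 = 12 is not > 17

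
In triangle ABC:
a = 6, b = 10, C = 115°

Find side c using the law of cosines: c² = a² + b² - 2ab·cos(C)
c² = 6² + 10² − 2·6·10·cos(115°)
cos(115°) ≈ -0.422618
c² ≈ 36 + 100 − 120·(-0.422618) ≈ 136 + 50.7142 ≈ 186.714
c ≈ √186.714 ≈ 13.6643

c = 13.66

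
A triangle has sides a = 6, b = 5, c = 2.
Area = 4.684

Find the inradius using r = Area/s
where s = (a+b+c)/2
s = (6 + 5 + 2)/2 = 13/2 = 6.5
r = Area/s = 4.684/6.5 ≈ 0.720615

r = 0.7206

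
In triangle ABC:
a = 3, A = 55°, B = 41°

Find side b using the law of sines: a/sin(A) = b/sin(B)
a/sin(A) = b/sin(B)  ⇒  b = a·sin(B)/sin(A) = 3·sin(41°)/sin(55°)
sin(41°) ≈ 0.656059, sin(55°) ≈ 0.819152
b ≈ 3·0.656059/0.819152 ≈ 1.96818/0.819152 ≈ 2.4027

b = 2.403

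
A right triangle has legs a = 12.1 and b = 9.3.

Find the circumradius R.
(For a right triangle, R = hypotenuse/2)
Hypotenuse c = √(a² + b²) = √(146.41 + 86.49) = √232.9 ≈ 15.2611
R = c/2 ≈ 15.2611/2 ≈ 7.63053

R = 7.631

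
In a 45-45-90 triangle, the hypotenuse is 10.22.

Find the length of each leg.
In a 45-45-90 triangle hypotenuse = leg·√2, so leg = hypotenuse/√2.
Leg = 10.22/√2 ≈ 10.22/1.41421 ≈ 7.22663

Each leg = 7.227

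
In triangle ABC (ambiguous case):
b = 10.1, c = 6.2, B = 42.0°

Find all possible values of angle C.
b/sin(B) = c/sin(C)  ⇒  sin(C) = c·sin(B)/b = 6.2·sin(42.0°)/10.1
sin(42.0°) ≈ 0.669131
sin(C) ≈ 6.2·0.669131/10.1 ≈ 4.14861/10.1 ≈ 0.410753
Candidate 1: C₁ = arcsin(0.410753) ≈ 24.2522°  →  A = 180° − 42.0° − 24.2522° ≈ 113.748° > 0, valid
Candidate 2: C₂ = 180° − C₁ ≈ 155.748°  →  A = 180° − 42.0° − 155.748° ≈ -17.7478° ≤ 0, not a valid triangle

C = 24.25° (one solution)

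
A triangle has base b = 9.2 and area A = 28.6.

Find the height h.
A = ½·b·h  ⇒  h = 2A/b = 2·28.6/9.2 = 57.2/9.2 ≈ 6.21739

h = 6.217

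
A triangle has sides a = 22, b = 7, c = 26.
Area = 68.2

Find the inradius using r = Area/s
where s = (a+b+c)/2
s = (22 + 7 + 26)/2 = 55/2 = 27.5
r = Area/s = 68.2/27.5 ≈ 2.48

r = 2.48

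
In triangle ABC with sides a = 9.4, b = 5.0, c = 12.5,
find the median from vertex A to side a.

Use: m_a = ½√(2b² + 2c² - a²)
m_a = ½√(2·5.0² + 2·12.5² − 9.4²) = ½√(2·25 + 2·156.25 − 88.36) = ½√(50 + 312.5 − 88.36) = ½√274.14
√274.14 ≈ 16.5572, so m_a ≈ 8.27859

m_a = 8.279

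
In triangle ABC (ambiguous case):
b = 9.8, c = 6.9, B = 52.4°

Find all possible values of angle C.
b/sin(B) = c/sin(C)  ⇒  sin(C) = c·sin(B)/b = 6.9·sin(52.4°)/9.8
sin(52.4°) ≈ 0.79229
sin(C) ≈ 6.9·0.79229/9.8 ≈ 5.4668/9.8 ≈ 0.557837
Candidate 1: C₁ = arcsin(0.557837) ≈ 33.9063°  →  A = 180° − 52.4° − 33.9063° ≈ 93.6937° > 0, valid
Candidate 2: C₂ = 180° − C₁ ≈ 146.094°  →  A = 180° − 52.4° − 146.094° ≈ -18.4937° ≤ 0, not a valid triangle

C = 33.91° (one solution)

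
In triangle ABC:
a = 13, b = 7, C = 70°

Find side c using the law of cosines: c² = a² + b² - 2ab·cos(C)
c² = 13² + 7² − 2·13·7·cos(70°)
cos(70°) ≈ 0.34202
c² ≈ 169 + 49 − 182·(0.34202) ≈ 218 − 62.2477 ≈ 155.752
c ≈ √155.752 ≈ 12.4801

c = 12.48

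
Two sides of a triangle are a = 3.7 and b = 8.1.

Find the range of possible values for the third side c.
Triangle inequality: |a − b| < c < a + b
|a − b| = |3.7 − 8.1| = 4.4
a + b = 3.7 + 8.1 = 11.8

4.4 < c < 11.8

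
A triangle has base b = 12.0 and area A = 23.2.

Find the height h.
A = ½·b·h  ⇒  h = 2A/b = 2·23.2/12.0 = 46.4/12.0 ≈ 3.86667

h = 3.867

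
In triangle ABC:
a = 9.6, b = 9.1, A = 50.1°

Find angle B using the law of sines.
a/sin(A) = b/sin(B)  ⇒  sin(B) = b·sin(A)/a = 9.1·sin(50.1°)/9.6
sin(50.1°) ≈ 0.767165
sin(B) ≈ 9.1·0.767165/9.6 ≈ 6.9812/9.6 ≈ 0.727209
B = arcsin(0.727209) ≈ 46.6529°
(Since b ≤ a we need B ≤ A, so the obtuse alternative 180° − 46.6529° ≈ 133.347° is rejected.)

B = 46.65°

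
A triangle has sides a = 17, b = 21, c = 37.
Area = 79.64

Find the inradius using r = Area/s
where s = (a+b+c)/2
s = (17 + 21 + 37)/2 = 75/2 = 37.5
r = Area/s = 79.64/37.5 ≈ 2.12373

r = 2.124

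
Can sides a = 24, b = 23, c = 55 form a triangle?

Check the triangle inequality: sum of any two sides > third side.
a + b vs c: 24 + 23 = 47 ≤ 55  ✗
a + c vs b: 24 + 55 = 79 > 23  ✓
b + c vs a: 23 + 55 = 78 > 24  ✓

No: 24 + 23 = 47 is not > 55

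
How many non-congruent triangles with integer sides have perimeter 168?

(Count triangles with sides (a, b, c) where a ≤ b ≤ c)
Let a ≤ b ≤ c with a + b + c = 168. The only binding inequality is a + b > c, i.e. 168 − c > c, so c < 168/2; and c ≥ 168/3 since c is the largest side.
So 56 ≤ c ≤ 83. For each c, b runs from ⌈(168 − c)/2⌉ up to c (then a = 168 − b − c satisfies 1 ≤ a ≤ b automatically), giving c − ⌈(168 − c)/2⌉ + 1 choices.
Summing over c: 1 + 2 + 4 + 5 + … + 40 + 41  (28 terms, c = 56, …, 83) = 588
Check (closed form: nearest integer to p²/48 for even p, (p+3)²/48 for odd p): 168²/48 = 28224/48 ≈ 588.00 → 588

588 triangles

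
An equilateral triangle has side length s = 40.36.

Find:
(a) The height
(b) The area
(a) The height splits the triangle into two 30-60-90 halves: h = s·√3/2 = 40.36·1.73205/2 ≈ 69.9056/2 ≈ 34.9528
(b) Area = (√3/4)·s² = (√3/4)·40.36² = (√3/4)·1628.9296 ≈ 0.433013·1628.9296 ≈ 705.347

Height = 34.95, Area = 705.3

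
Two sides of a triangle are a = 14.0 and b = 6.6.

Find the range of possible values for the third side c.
Triangle inequality: |a − b| < c < a + b
|a − b| = |14.0 − 6.6| = 7.4
a + b = 14.0 + 6.6 = 20.6

7.4 < c < 20.6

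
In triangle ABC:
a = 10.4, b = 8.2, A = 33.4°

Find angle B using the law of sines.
a/sin(A) = b/sin(B)  ⇒  sin(B) = b·sin(A)/a = 8.2·sin(33.4°)/10.4
sin(33.4°) ≈ 0.550481
sin(B) ≈ 8.2·0.550481/10.4 ≈ 4.51394/10.4 ≈ 0.434033
B = arcsin(0.434033) ≈ 25.7238°
(Since b ≤ a we need B ≤ A, so the obtuse alternative 180° − 25.7238° ≈ 154.276° is rejected.)

B = 25.72°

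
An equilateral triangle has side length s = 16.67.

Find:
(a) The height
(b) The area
(a) The height splits the triangle into two 30-60-90 halves: h = s·√3/2 = 16.67·1.73205/2 ≈ 28.8733/2 ≈ 14.4366
(b) Area = (√3/4)·s² = (√3/4)·16.67² = (√3/4)·277.8889 ≈ 0.433013·277.8889 ≈ 120.329

Height = 14.44, Area = 120.3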